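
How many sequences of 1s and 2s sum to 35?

Let f(n) be the number of climbs. Removing the last move (1 or 2 steps) gives f(n) = f(n-1) + f(n-2); base cases f(1)=1, f(2)=2.
Computing successive values: f(1)=1, f(2)=2, f(3)=3, f(4)=5, f(5)=8, f(6)=13, f(7)=21, f(8)=34, f(9)=55, f(10)=89, f(11)=144, f(12)=233, f(13)=377, f(14)=610, f(15)=987, f(16)=1597, f(17)=2584, f(18)=4181, f(19)=6765, f(20)=10946, f(21)=17711, f(22)=28657, f(23)=46368, f(24)=75025, f(25)=121393, f(26)=196418, f(27)=317811, f(28)=514229, f(29)=832040, f(30)=1346269, f(31)=2178309, f(32)=3524578, f(33)=5702887, f(34)=9227465, f(35)=14930352.

Final answer: 14930352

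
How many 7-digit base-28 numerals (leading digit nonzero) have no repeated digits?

The leading digit has 27 choices (anything but zero); the next has 27 (anything but the first), then 26, and so on, one fewer each time.
Total: 27 x 27 x 26 x 25 x 24 x 23 x 22.

Final answer: 5754434400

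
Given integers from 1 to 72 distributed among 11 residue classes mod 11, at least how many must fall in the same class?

By pigeonhole with 72 objects and 11 categories: ceiling(72/11).

Final answer: 7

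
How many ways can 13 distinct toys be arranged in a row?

The number of ways to arrange 13 distinct objects is 13!.

Final answer: 13! = 6227020800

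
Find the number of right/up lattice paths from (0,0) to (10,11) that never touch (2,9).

Total paths to (10,11): C(21,11) = 352716.
Paths through (2,9): C(11,9) x C(10,2) = 2475.
Avoiding (2,9): 352716 - 2475.

Final answer: 350241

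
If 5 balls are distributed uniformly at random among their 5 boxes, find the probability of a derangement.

Use the recurrence D(n) = (n-1)(D(n-1) + D(n-2)) with D(0)=1, D(1)=0.
Building up: D(2)=1, D(3)=2, D(4)=9, D(5)=44.
Total arrangements: 5! = 120.
Probability = D(5)/5! = 11/30.

Final answer: D(5)/5! = 44/120 = 0.366667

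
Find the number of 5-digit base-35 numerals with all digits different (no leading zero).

The leading digit has 34 choices (anything but zero); the next has 34 (anything but the first), then 33, and so on, one fewer each time.
Total: 34 x 34 x 33 x 32 x 31.

Final answer: 37842816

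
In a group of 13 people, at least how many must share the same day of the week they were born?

There are 7 possible values for day of the week they were born. With 13 people and 7 categories, by pigeonhole: ceiling(13/7).

Final answer: 2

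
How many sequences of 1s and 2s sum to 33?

Condition on the final move: it is a 1-step (f(n-1) ways to get there) or a 2-step (f(n-2) ways), so f(n) = f(n-1) + f(n-2), with f(1)=1, f(2)=2.
Iterating the recurrence: f(1)=1, f(2)=2, f(3)=3, f(4)=5, f(5)=8, f(6)=13, f(7)=21, f(8)=34, f(9)=55, f(10)=89, f(11)=144, f(12)=233, f(13)=377, f(14)=610, f(15)=987, f(16)=1597, f(17)=2584, f(18)=4181, f(19)=6765, f(20)=10946, f(21)=17711, f(22)=28657, f(23)=46368, f(24)=75025, f(25)=121393, f(26)=196418, f(27)=317811, f(28)=514229, f(29)=832040, f(30)=1346269, f(31)=2178309, f(32)=3524578, f(33)=5702887.

Final answer: 5702887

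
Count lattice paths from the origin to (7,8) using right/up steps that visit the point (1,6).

Paths (0,0)->(1,6): C(7,6) = 7.
Paths (1,6)->(7,8): C(8,2) = 28.
By multiplication principle: 7 x 28.

Final answer: 196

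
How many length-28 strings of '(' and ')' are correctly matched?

This is a standard Catalan-number count: the answer is C_n. Here n = 14 (pairs).
Using C_0 = 1 and C_(k+1) = C_k x 2(2k+1)/(k+2), build up term by term: C_1=1, C_2=2, C_3=5, C_4=14, C_5=42, C_6=132, C_7=429, C_8=1430, C_9=4862, C_10=16796, C_11=58786, C_12=208012, C_13=742900, C_14=2674440.

Final answer: C_{14} = 2674440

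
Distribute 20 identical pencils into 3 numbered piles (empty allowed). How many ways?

Stars and bars: C(n+k-1, k-1) = C(22,2).

Final answer: C(22,2) = 231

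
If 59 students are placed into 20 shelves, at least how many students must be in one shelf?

By the pigeonhole principle: ceiling(59/20).

Final answer: 3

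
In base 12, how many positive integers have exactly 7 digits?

These are the integers in [12^6, 12^7), so the count is 12^7 - 12^6 = 11 x 12^6.

Final answer: 32845824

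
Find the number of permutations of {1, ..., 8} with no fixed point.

D(n) = (n-1)(D(n-1) + D(n-2)), D(0)=1, D(1)=0.
Building up: D(2)=1, D(3)=2, D(4)=9, D(5)=44, D(6)=265, D(7)=1854.
D(8) = 7 x (D(7) + D(6)) = 7 x (1854 + 265).

Final answer: D(8) = 14833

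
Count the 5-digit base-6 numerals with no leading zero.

Leading digit: 5 options (nonzero). Other 4 digit(s): 6 options each.
Total: 5 x 6^4.

Final answer: 6480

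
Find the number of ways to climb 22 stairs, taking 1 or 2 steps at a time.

Let f(n) count the ways. The last step is size 1 or 2, so f(n) = f(n-1) + f(n-2) with f(1)=1, f(2)=2.
Building up term by term: f(1)=1, f(2)=2, f(3)=3, f(4)=5, f(5)=8, f(6)=13, f(7)=21, f(8)=34, f(9)=55, f(10)=89, f(11)=144, f(12)=233, f(13)=377, f(14)=610, f(15)=987, f(16)=1597, f(17)=2584, f(18)=4181, f(19)=6765, f(20)=10946, f(21)=17711, f(22)=28657.

Final answer: 28657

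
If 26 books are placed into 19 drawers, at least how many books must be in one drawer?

By the pigeonhole principle: ceiling(26/19).

Final answer: 2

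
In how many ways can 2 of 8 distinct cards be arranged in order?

P(8,2) = 8!/(8-2)! = 8!/6!.

Final answer: P(8,2) = 56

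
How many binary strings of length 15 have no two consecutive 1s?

Classify by the final bit: ...0 gives a(n-1) strings, ...01 gives a(n-2) strings. Thus a(n) = a(n-1) + a(n-2) with a(1)=2, a(2)=3.
Iterating the recurrence: a(1)=2, a(2)=3, a(3)=5, a(4)=8, a(5)=13, a(6)=21, a(7)=34, a(8)=55, a(9)=89, a(10)=144, a(11)=233, a(12)=377, a(13)=610, a(14)=987, a(15)=1597.

Final answer: 1597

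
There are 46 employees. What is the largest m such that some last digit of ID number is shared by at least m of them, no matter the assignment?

There are 10 possible values for last digit of ID number. With 46 employees and 10 categories, by pigeonhole: ceiling(46/10).

Final answer: 5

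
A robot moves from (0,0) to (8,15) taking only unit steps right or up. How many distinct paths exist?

Each path has 8 right steps and 15 up steps in some order (23 steps total).
Choose which 15 of the 23 steps are up: C(23,15).

Final answer: C(23,15) = 490314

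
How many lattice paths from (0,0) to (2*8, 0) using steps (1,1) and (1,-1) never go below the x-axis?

Total monotonic paths to (8,8): C(16,8) = 12870.
Paths that cross above y=x (reflection bijection): C(16,9) = 11440.
Valid Dyck paths: 12870 - 11440.
(These counts are the Catalan numbers.)

Final answer: C_{8} = 1430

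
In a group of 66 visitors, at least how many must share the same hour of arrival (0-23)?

There are 24 possible values for hour of arrival (0-23). With 66 visitors and 24 categories, by pigeonhole: ceiling(66/24).

Final answer: 3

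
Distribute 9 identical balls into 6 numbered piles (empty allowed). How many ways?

Stars and bars: C(n+k-1, k-1) = C(14,5).

Final answer: C(14,5) = 2002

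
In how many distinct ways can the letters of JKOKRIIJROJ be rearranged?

Letters (I:2, J:3, K:2, O:2, R:2). Total letters: 11.
Permutations = 11!/(3! x 2! x 2! x 2! x 2!).

Final answer: 415800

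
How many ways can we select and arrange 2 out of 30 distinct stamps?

P(30,2) = 30!/(30-2)! = 30!/28!.

Final answer: P(30,2) = 870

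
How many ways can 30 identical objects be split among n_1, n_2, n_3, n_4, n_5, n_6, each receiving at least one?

Substitute n'_i = n_i - 1 (so n'_i >= 0). Then sum n'_i = 30 - 6 = 24.
Stars and bars: C(24+6-1, 6-1) = C(29,5).

Final answer: C(29,5) = 118755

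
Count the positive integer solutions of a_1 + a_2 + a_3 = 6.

Substitute a'_i = a_i - 1 (so a'_i >= 0). Then sum a'_i = 6 - 3 = 3.
Stars and bars: C(3+3-1, 3-1) = C(5,2).

Final answer: C(5,2) = 10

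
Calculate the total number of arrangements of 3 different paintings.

The number of ways to arrange 3 distinct objects is 3!.

Final answer: 3! = 6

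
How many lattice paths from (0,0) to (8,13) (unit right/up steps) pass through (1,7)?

Paths (0,0)->(1,7): C(8,7) = 8.
Paths (1,7)->(8,13): C(13,6) = 1716.
By multiplication principle: 8 x 1716.

Final answer: 13728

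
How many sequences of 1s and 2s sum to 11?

Condition on the final move: it is a 1-step (f(n-1) ways to get there) or a 2-step (f(n-2) ways), so f(n) = f(n-1) + f(n-2), with f(1)=1, f(2)=2.
Computing successive values: f(1)=1, f(2)=2, f(3)=3, f(4)=5, f(5)=8, f(6)=13, f(7)=21, f(8)=34, f(9)=55, f(10)=89, f(11)=144.

Final answer: 144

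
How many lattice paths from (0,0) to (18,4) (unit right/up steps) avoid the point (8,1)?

Total paths to (18,4): C(22,4) = 7315.
Paths through (8,1): C(9,1) x C(13,3) = 2574.
Avoiding (8,1): 7315 - 2574.

Final answer: 4741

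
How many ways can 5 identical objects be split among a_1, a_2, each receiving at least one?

Substitute a'_i = a_i - 1 (so a'_i >= 0). Then sum a'_i = 5 - 2 = 3.
Stars and bars: C(3+2-1, 2-1) = C(4,1).

Final answer: C(4,1) = 4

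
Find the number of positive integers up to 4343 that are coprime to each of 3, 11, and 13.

|div by 3|=1447, |div by 11|=394, |div by 13|=334.
|div by 3&11|=131, |div by 3&13|=111, |div by 11&13|=30, |div by all|=10.
By inclusion-exclusion, divisible by at least one: 1447+394+334-131-111-30+10 = 1913.
Not divisible by any: 4343 - 1913.

Final answer: 2430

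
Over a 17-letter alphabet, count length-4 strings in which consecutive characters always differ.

First character: 17 choices. Each subsequent: 16 choices (must differ from the previous one).
Total: 17 x 16^3.

Final answer: 17 x 16^{3} = 69632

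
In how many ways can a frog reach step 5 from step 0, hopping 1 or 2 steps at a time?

Let f(n) be the number of climbs. Removing the last move (1 or 2 steps) gives f(n) = f(n-1) + f(n-2); base cases f(1)=1, f(2)=2.
Building up term by term: f(1)=1, f(2)=2, f(3)=3, f(4)=5, f(5)=8.

Final answer: 8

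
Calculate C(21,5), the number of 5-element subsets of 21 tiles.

C(21,5) = 21!/(5! x (21-5)!).

Final answer: C(21,5) = 20349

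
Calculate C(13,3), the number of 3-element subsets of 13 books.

C(13,3) = 13!/(3! x 10!).

Final answer: \binom{13}{3} = 286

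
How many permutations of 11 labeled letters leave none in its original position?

Derangements satisfy D(n) = (n-1)(D(n-1) + D(n-2)), starting from D(0)=1, D(1)=0.
D(2) = 1 x (0 + 1) = 1
D(3) = 2 x (1 + 0) = 2
D(4) = 3 x (2 + 1) = 9
D(5) = 4 x (9 + 2) = 44
D(6) = 5 x (44 + 9) = 265
D(7) = 6 x (265 + 44) = 1854
D(8) = 7 x (1854 + 265) = 14833
D(9) = 8 x (14833 + 1854) = 133496
D(10) = 9 x (133496 + 14833) = 1334961
D(11) = 10 x (D(10) + D(9)) = 10 x (1334961 + 133496)

Final answer: D(11) = 14684570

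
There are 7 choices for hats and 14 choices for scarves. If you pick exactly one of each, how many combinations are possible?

By the multiplication principle: 7 x 14.

Final answer: 98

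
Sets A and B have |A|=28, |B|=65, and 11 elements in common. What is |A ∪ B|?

|A union B| = |A| + |B| - |A intersect B| = 28 + 65 - 11.

Final answer: 82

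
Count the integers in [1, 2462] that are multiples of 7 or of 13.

Multiples of 7: 351. Multiples of 13: 189. Of both (lcm=91): 27.
By inclusion-exclusion: 351 + 189 - 27.

Final answer: 513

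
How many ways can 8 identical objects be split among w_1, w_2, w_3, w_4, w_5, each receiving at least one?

Substitute w'_i = w_i - 1 (so w'_i >= 0). Then sum w'_i = 8 - 5 = 3.
Stars and bars: C(3+5-1, 5-1) = C(7,4).

Final answer: C(7,4) = 35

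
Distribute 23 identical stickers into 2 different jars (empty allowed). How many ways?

Stars and bars: C(n+k-1, k-1) = C(24,1).

Final answer: C(24,1) = 24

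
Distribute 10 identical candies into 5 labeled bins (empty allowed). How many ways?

Stars and bars: C(n+k-1, k-1) = C(14,4).

Final answer: C(14,4) = 1001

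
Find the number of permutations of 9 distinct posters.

The number of ways to arrange 9 distinct objects is 9!.

Final answer: 9! = 362880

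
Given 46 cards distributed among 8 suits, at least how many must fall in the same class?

By pigeonhole with 46 objects and 8 categories: ceiling(46/8).

Final answer: 6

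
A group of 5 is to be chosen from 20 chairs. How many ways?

C(20,5) = 20!/(5! x (20-5)!).

Final answer: C(20,5) = 15504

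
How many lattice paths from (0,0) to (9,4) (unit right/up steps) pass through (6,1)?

Paths (0,0)->(6,1): C(7,1) = 7.
Paths (6,1)->(9,4): C(6,3) = 20.
By multiplication principle: 7 x 20.

Final answer: 140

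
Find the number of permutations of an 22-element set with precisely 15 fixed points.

Choose which 15 elements are fixed: C(22,15) = 170544.
Derange the remaining 7 using D(j) = (j-1)(D(j-1) + D(j-2)), D(0)=1, D(1)=0: D(2)=1, D(3)=2, D(4)=9, D(5)=44, D(6)=265, D(7)=1854.
Total: 170544 x 1854.

Final answer: C(22,15) D(7) = 316188576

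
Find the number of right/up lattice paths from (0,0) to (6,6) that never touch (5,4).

Total paths to (6,6): C(12,6) = 924.
Paths through (5,4): C(9,4) x C(3,2) = 378.
Avoiding (5,4): 924 - 378.

Final answer: 546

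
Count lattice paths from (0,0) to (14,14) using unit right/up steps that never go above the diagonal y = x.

Total monotonic paths to (14,14): C(28,14) = 40116600.
Paths that cross above y=x (reflection bijection): C(28,15) = 37442160.
Valid Dyck paths: 40116600 - 37442160.
(This is the Catalan number C_{14}.)

Final answer: C_{14} = 2674440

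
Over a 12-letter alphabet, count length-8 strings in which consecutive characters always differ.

First character: 12 choices. Each subsequent: 11 choices (must differ from the previous one).
Total: 12 x 11^7.

Final answer: 12 x 11^{7} = 233846052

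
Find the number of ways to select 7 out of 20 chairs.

C(20,7) = 20!/(7! x (20-7)!).

Final answer: C(20,7) = 77520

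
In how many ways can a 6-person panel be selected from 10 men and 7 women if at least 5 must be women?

Sum over valid woman counts:
C(7,5)C(10,1) = 210
C(7,6)C(10,0) = 7
Total: 210 + 7.

Final answer: 217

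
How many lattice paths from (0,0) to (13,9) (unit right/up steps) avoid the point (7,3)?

Total paths to (13,9): C(22,9) = 497420.
Paths through (7,3): C(10,3) x C(12,6) = 110880.
Avoiding (7,3): 497420 - 110880.

Final answer: 386540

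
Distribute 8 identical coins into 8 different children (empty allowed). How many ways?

Stars and bars: C(n+k-1, k-1) = C(15,7).

Final answer: C(15,7) = 6435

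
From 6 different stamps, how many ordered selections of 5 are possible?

P(6,5) = 6!/(6-5)! = 6!/1!.

Final answer: P(6,5) = 720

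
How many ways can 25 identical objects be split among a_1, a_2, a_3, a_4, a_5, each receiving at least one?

Substitute a'_i = a_i - 1 (so a'_i >= 0). Then sum a'_i = 25 - 5 = 20.
Stars and bars: C(20+5-1, 5-1) = C(24,4).

Final answer: C(24,4) = 10626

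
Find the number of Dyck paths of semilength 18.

Total monotonic paths to (18,18): C(36,18) = 9075135300.
By the reflection principle, paths that go above the diagonal number C(36,19) = 8597496600.
Valid Dyck paths: 9075135300 - 8597496600.
(This is the Catalan number C_{18}.)

Final answer: C_{18} = 477638700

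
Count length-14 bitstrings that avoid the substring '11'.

Let a(n) count valid strings. If the last bit is 0 the prefix is any valid string of length n-1; if it is 1 the string must end in 01 with a valid prefix of length n-2. So a(n) = a(n-1) + a(n-2), a(1)=2, a(2)=3.
Computing successive values: a(1)=2, a(2)=3, a(3)=5, a(4)=8, a(5)=13, a(6)=21, a(7)=34, a(8)=55, a(9)=89, a(10)=144, a(11)=233, a(12)=377, a(13)=610, a(14)=987.

Final answer: 987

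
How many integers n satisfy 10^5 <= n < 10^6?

The leading digit cannot be 0 (9 options); the other 5 digits can be anything (10 options each).
Total: 9 x 10^5.

Final answer: 900000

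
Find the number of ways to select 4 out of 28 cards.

C(28,4) = 28!/(4! x 24!).

Final answer: \binom{28}{4} = 20475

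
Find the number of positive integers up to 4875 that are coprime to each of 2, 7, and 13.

|div by 2|=2437, |div by 7|=696, |div by 13|=375.
|div by 2&7|=348, |div by 2&13|=187, |div by 7&13|=53, |div by all|=26.
By inclusion-exclusion, divisible by at least one: 2437+696+375-348-187-53+26 = 2946.
Not divisible by any: 4875 - 2946.

Final answer: 1929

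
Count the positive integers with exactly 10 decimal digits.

First digit: 9 choices (1-9). Each of the remaining 9 digits: 10 choices.
Total: 9 x 10^9.

Final answer: 9000000000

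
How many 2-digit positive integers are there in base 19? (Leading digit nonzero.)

In base 19, the leading digit has 18 choices (1..18); each of the remaining 1 digits has 19 choices.
Total: 18 x 19^1.

Final answer: 342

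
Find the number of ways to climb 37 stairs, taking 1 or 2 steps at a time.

Let f(n) be the number of climbs. Removing the last move (1 or 2 steps) gives f(n) = f(n-1) + f(n-2); base cases f(1)=1, f(2)=2.
Computing successive values: f(1)=1, f(2)=2, f(3)=3, f(4)=5, f(5)=8, f(6)=13, f(7)=21, f(8)=34, f(9)=55, f(10)=89, f(11)=144, f(12)=233, f(13)=377, f(14)=610, f(15)=987, f(16)=1597, f(17)=2584, f(18)=4181, f(19)=6765, f(20)=10946, f(21)=17711, f(22)=28657, f(23)=46368, f(24)=75025, f(25)=121393, f(26)=196418, f(27)=317811, f(28)=514229, f(29)=832040, f(30)=1346269, f(31)=2178309, f(32)=3524578, f(33)=5702887, f(34)=9227465, f(35)=14930352, f(36)=24157817, f(37)=39088169.

Final answer: 39088169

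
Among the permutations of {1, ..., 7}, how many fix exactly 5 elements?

Choose which 5 elements are fixed: C(7,5) = 21.
Derange the remaining 2 using D(j) = (j-1)(D(j-1) + D(j-2)), D(0)=1, D(1)=0: D(2)=1.
Total: 21 x 1.

Final answer: C(7,5) D(2) = 21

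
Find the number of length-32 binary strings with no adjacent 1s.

Classify by the final bit: ...0 gives a(n-1) strings, ...01 gives a(n-2) strings. Thus a(n) = a(n-1) + a(n-2) with a(1)=2, a(2)=3.
Iterating the recurrence: a(1)=2, a(2)=3, a(3)=5, a(4)=8, a(5)=13, a(6)=21, a(7)=34, a(8)=55, a(9)=89, a(10)=144, a(11)=233, a(12)=377, a(13)=610, a(14)=987, a(15)=1597, a(16)=2584, a(17)=4181, a(18)=6765, a(19)=10946, a(20)=17711, a(21)=28657, a(22)=46368, a(23)=75025, a(24)=121393, a(25)=196418, a(26)=317811, a(27)=514229, a(28)=832040, a(29)=1346269, a(30)=2178309, a(31)=3524578, a(32)=5702887.

Final answer: 5702887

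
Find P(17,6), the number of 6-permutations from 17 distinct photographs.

P(17,6) = 17!/(17-6)! = 17!/11!.

Final answer: P(17,6) = 8910720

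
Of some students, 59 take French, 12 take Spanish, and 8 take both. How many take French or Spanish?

|A union B| = |A| + |B| - |A intersect B| = 59 + 12 - 8.

Final answer: 63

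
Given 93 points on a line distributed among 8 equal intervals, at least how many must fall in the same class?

By pigeonhole with 93 objects and 8 categories: ceiling(93/8).

Final answer: 12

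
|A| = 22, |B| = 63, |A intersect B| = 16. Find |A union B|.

|A union B| = |A| + |B| - |A intersect B| = 22 + 63 - 16.

Final answer: 69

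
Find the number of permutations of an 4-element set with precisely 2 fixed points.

Choose which 2 elements are fixed: C(4,2) = 6.
Derange the remaining 2 using D(j) = (j-1)(D(j-1) + D(j-2)), D(0)=1, D(1)=0: D(2)=1.
Total: 6 x 1.

Final answer: C(4,2) D(2) = 6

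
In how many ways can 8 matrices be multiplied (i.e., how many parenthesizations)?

This is a standard Catalan-number count: the answer is C_n. Here n = 8 - 1 = 7.
C_n = C(2n,n)/(n+1), so C_{7} = C(14,7)/8 = 3432/8.

Final answer: C_{7} = 429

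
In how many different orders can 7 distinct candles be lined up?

The number of ways to arrange 7 distinct objects is 7!.

Final answer: 7! = 5040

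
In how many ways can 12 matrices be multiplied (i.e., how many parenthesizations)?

This is counted by the nth Catalan number C_n. Here n = 12 - 1 = 11.
C_n = C(2n,n)/(n+1), so C_{11} = C(22,11)/12 = 705432/12.

Final answer: C_{11} = 58786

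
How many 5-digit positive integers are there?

First digit: 9 choices (1-9). Each of the remaining 4 digits: 10 choices.
Total: 9 x 10^4.

Final answer: 90000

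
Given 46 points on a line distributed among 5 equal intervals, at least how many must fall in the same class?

By pigeonhole with 46 objects and 5 categories: ceiling(46/5).

Final answer: 10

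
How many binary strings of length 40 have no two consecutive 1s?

A valid string ends in 0 (append to any length-(n-1) valid string) or in 01 (append to any length-(n-2) valid string), so a(n) = a(n-1) + a(n-2) with a(1)=2, a(2)=3.
Iterating the recurrence: a(1)=2, a(2)=3, a(3)=5, a(4)=8, a(5)=13, a(6)=21, a(7)=34, a(8)=55, a(9)=89, a(10)=144, a(11)=233, a(12)=377, a(13)=610, a(14)=987, a(15)=1597, a(16)=2584, a(17)=4181, a(18)=6765, a(19)=10946, a(20)=17711, a(21)=28657, a(22)=46368, a(23)=75025, a(24)=121393, a(25)=196418, a(26)=317811, a(27)=514229, a(28)=832040, a(29)=1346269, a(30)=2178309, a(31)=3524578, a(32)=5702887, a(33)=9227465, a(34)=14930352, a(35)=24157817, a(36)=39088169, a(37)=63245986, a(38)=102334155, a(39)=165580141, a(40)=267914296.

Final answer: 267914296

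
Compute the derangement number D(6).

D(n) = (n-1)(D(n-1) + D(n-2)), D(0)=1, D(1)=0.
Building up: D(2)=1, D(3)=2, D(4)=9, D(5)=44.
D(6) = 5 x (D(5) + D(4)) = 5 x (44 + 9).

Final answer: D(6) = 265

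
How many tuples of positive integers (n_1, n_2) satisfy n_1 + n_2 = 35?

Substitute n'_i = n_i - 1 (so n'_i >= 0). Then sum n'_i = 35 - 2 = 33.
Stars and bars: C(33+2-1, 2-1) = C(34,1).

Final answer: C(34,1) = 34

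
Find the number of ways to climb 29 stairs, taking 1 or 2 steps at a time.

Let f(n) be the number of climbs. Removing the last move (1 or 2 steps) gives f(n) = f(n-1) + f(n-2); base cases f(1)=1, f(2)=2.
Computing successive values: f(1)=1, f(2)=2, f(3)=3, f(4)=5, f(5)=8, f(6)=13, f(7)=21, f(8)=34, f(9)=55, f(10)=89, f(11)=144, f(12)=233, f(13)=377, f(14)=610, f(15)=987, f(16)=1597, f(17)=2584, f(18)=4181, f(19)=6765, f(20)=10946, f(21)=17711, f(22)=28657, f(23)=46368, f(24)=75025, f(25)=121393, f(26)=196418, f(27)=317811, f(28)=514229, f(29)=832040.

Final answer: 832040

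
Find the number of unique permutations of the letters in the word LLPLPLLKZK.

Letters (K:2, L:5, P:2, Z:1). Total letters: 10.
Permutations = 10!/(5! x 2! x 2!).

Final answer: 7560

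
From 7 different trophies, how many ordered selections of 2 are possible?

P(7,2) = 7!/(7-2)! = 7!/5!.

Final answer: P(7,2) = 42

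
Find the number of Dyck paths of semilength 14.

Total monotonic paths to (14,14): C(28,14) = 40116600.
A path is bad iff it touches y = x + 1; reflecting its initial segment maps bad paths bijectively onto all paths to (13,15), of which there are C(28,15) = 37442160.
Valid Dyck paths: 40116600 - 37442160.
(These counts are the Catalan numbers.)

Final answer: C_{14} = 2674440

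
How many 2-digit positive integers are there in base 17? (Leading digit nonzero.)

Leading digit: 16 options (nonzero). Other 1 digit(s): 17 options each.
Total: 16 x 17^1.

Final answer: 272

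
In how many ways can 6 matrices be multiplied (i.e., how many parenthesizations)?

The structures are counted by the Catalan number C_n. Here n = 6 - 1 = 5.
C_n = C(2n,n)/(n+1), so C_{5} = C(10,5)/6 = 252/6.

Final answer: C_{5} = 42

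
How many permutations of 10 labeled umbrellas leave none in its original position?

Use the recurrence D(n) = (n-1)(D(n-1) + D(n-2)) with D(0)=1, D(1)=0.
D(2) = 1 x (0 + 1) = 1
D(3) = 2 x (1 + 0) = 2
D(4) = 3 x (2 + 1) = 9
D(5) = 4 x (9 + 2) = 44
D(6) = 5 x (44 + 9) = 265
D(7) = 6 x (265 + 44) = 1854
D(8) = 7 x (1854 + 265) = 14833
D(9) = 8 x (14833 + 1854) = 133496
D(10) = 9 x (D(9) + D(8)) = 9 x (133496 + 14833)

Final answer: D(10) = 1334961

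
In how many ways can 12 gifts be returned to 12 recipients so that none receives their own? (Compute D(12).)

Derangements satisfy D(n) = (n-1)(D(n-1) + D(n-2)), starting from D(0)=1, D(1)=0.
D(2) = 1 x (0 + 1) = 1
D(3) = 2 x (1 + 0) = 2
D(4) = 3 x (2 + 1) = 9
D(5) = 4 x (9 + 2) = 44
D(6) = 5 x (44 + 9) = 265
D(7) = 6 x (265 + 44) = 1854
D(8) = 7 x (1854 + 265) = 14833
D(9) = 8 x (14833 + 1854) = 133496
D(10) = 9 x (133496 + 14833) = 1334961
D(11) = 10 x (1334961 + 133496) = 14684570
D(12) = 11 x (D(11) + D(10)) = 11 x (14684570 + 1334961)

Final answer: D(12) = 176214841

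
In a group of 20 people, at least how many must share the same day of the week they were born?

There are 7 possible values for day of the week they were born. With 20 people and 7 categories, by pigeonhole: ceiling(20/7).

Final answer: 3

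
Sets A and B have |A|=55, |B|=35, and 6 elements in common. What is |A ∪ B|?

|A union B| = |A| + |B| - |A intersect B| = 55 + 35 - 6.

Final answer: 84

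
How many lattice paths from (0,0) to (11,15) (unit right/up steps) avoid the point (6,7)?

Total paths to (11,15): C(26,15) = 7726160.
Paths through (6,7): C(13,7) x C(13,8) = 2208492.
Avoiding (6,7): 7726160 - 2208492.

Final answer: 5517668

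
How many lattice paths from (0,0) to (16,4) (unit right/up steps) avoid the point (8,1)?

Total paths to (16,4): C(20,4) = 4845.
Paths through (8,1): C(9,1) x C(11,3) = 1485.
Avoiding (8,1): 4845 - 1485.

Final answer: 3360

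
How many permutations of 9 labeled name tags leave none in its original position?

Use the recurrence D(n) = (n-1)(D(n-1) + D(n-2)) with D(0)=1, D(1)=0.
D(2) = 1 x (0 + 1) = 1
D(3) = 2 x (1 + 0) = 2
D(4) = 3 x (2 + 1) = 9
D(5) = 4 x (9 + 2) = 44
D(6) = 5 x (44 + 9) = 265
D(7) = 6 x (265 + 44) = 1854
D(8) = 7 x (1854 + 265) = 14833
D(9) = 8 x (D(8) + D(7)) = 8 x (14833 + 1854)

Final answer: D(9) = 133496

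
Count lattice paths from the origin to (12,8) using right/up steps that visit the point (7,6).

Paths (0,0)->(7,6): C(13,6) = 1716.
Paths (7,6)->(12,8): C(7,2) = 21.
By multiplication principle: 1716 x 21.

Final answer: 36036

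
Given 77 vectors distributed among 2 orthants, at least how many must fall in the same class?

By pigeonhole with 77 objects and 2 categories: ceiling(77/2).

Final answer: 39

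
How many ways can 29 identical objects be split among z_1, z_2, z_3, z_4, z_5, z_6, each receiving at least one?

Substitute z'_i = z_i - 1 (so z'_i >= 0). Then sum z'_i = 29 - 6 = 23.
Stars and bars: C(23+6-1, 6-1) = C(28,5).

Final answer: C(28,5) = 98280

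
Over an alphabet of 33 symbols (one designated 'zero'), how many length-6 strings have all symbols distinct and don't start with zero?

The leading digit has 32 choices (anything but zero); the next has 32 (anything but the first), then 31, and so on, one fewer each time.
Total: 32 x 32 x 31 x 30 x 29 x 28.

Final answer: 773283840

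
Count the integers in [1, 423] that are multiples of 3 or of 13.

Multiples of 3: 141. Multiples of 13: 32. Of both (lcm=39): 10.
By inclusion-exclusion: 141 + 32 - 10.

Final answer: 163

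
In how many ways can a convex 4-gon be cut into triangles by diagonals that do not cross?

The structures are counted by the Catalan number C_n. Here n = 4 - 2 = 2.
C_n = (2n)!/(n!(n+1)!), so C_{2} = 4!/(2! x 3!) = C(4,2)/3 = 6/3.

Final answer: C_{2} = 2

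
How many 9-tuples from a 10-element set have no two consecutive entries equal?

First character: 10 choices. Each subsequent: 9 choices (must differ from the previous one).
Total: 10 x 9^8.

Final answer: 10 x 9^{8} = 430467210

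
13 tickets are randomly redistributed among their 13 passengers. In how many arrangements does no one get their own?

Use the recurrence D(n) = (n-1)(D(n-1) + D(n-2)) with D(0)=1, D(1)=0.
D(2) = 1 x (0 + 1) = 1
D(3) = 2 x (1 + 0) = 2
D(4) = 3 x (2 + 1) = 9
D(5) = 4 x (9 + 2) = 44
D(6) = 5 x (44 + 9) = 265
D(7) = 6 x (265 + 44) = 1854
D(8) = 7 x (1854 + 265) = 14833
D(9) = 8 x (14833 + 1854) = 133496
D(10) = 9 x (133496 + 14833) = 1334961
D(11) = 10 x (1334961 + 133496) = 14684570
D(12) = 11 x (14684570 + 1334961) = 176214841
D(13) = 12 x (D(12) + D(11)) = 12 x (176214841 + 14684570)

Final answer: D(13) = 2290792932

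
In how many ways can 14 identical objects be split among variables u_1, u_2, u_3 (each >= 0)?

Stars and bars with 14 stars and 2 bars:
C(14+3-1, 3-1) = C(16,2).

Final answer: C(16,2) = 120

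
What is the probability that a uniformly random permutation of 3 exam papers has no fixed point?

D(n) = (n-1)(D(n-1) + D(n-2)), D(0)=1, D(1)=0.
Building up: D(2)=1, D(3)=2.
Total arrangements: 3! = 6.
Probability = D(3)/3! = 1/3.

Final answer: D(3)/3! = 2/6 = 0.333333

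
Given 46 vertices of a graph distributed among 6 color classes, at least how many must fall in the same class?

By pigeonhole with 46 objects and 6 categories: ceiling(46/6).

Final answer: 8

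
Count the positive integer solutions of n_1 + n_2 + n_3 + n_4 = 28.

Substitute n'_i = n_i - 1 (so n'_i >= 0). Then sum n'_i = 28 - 4 = 24.
Stars and bars: C(24+4-1, 4-1) = C(27,3).

Final answer: C(27,3) = 2925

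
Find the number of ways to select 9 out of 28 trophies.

C(28,9) = 28!/(9! x 19!).

Final answer: \binom{28}{9} = 6906900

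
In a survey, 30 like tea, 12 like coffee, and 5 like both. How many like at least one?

|A union B| = |A| + |B| - |A intersect B| = 30 + 12 - 5.

Final answer: 37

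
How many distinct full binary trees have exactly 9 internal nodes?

This is a standard Catalan-number count: the answer is C_n. Here n = 9.
C_n = (2n)!/(n!(n+1)!), so C_{9} = 18!/(9! x 10!) = C(18,9)/10 = 48620/10.

Final answer: C_{9} = 4862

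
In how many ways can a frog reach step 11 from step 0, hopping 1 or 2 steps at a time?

Let f(n) count the ways. The last step is size 1 or 2, so f(n) = f(n-1) + f(n-2) with f(1)=1, f(2)=2.
Iterating the recurrence: f(1)=1, f(2)=2, f(3)=3, f(4)=5, f(5)=8, f(6)=13, f(7)=21, f(8)=34, f(9)=55, f(10)=89, f(11)=144.

Final answer: 144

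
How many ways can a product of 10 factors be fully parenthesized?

This is a standard Catalan-number count: the answer is C_n. Here n = 10 - 1 = 9.
C_n = (2n)!/(n!(n+1)!), so C_{9} = 18!/(9! x 10!) = C(18,9)/10 = 48620/10.

Final answer: C_{9} = 4862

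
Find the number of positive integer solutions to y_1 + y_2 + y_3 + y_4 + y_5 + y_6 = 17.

Substitute y'_i = y_i - 1 (so y'_i >= 0). Then sum y'_i = 17 - 6 = 11.
Stars and bars: C(11+6-1, 6-1) = C(16,5).

Final answer: C(16,5) = 4368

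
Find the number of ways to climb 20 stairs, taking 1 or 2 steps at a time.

Let f(n) be the number of climbs. Removing the last move (1 or 2 steps) gives f(n) = f(n-1) + f(n-2); base cases f(1)=1, f(2)=2.
Building up term by term: f(1)=1, f(2)=2, f(3)=3, f(4)=5, f(5)=8, f(6)=13, f(7)=21, f(8)=34, f(9)=55, f(10)=89, f(11)=144, f(12)=233, f(13)=377, f(14)=610, f(15)=987, f(16)=1597, f(17)=2584, f(18)=4181, f(19)=6765, f(20)=10946.

Final answer: 10946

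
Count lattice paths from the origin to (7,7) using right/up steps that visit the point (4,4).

Paths (0,0)->(4,4): C(8,4) = 70.
Paths (4,4)->(7,7): C(6,3) = 20.
By multiplication principle: 70 x 20.

Final answer: 1400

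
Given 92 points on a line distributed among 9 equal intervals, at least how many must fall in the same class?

By pigeonhole with 92 objects and 9 categories: ceiling(92/9).

Final answer: 11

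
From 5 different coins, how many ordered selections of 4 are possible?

P(5,4) = 5!/(5-4)! = 5!/1!.

Final answer: P(5,4) = 120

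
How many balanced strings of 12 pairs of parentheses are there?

This is a standard Catalan-number count: the answer is C_n. Here n = 12 (pairs).
C_n = C(2n,n) - C(2n,n+1), so C_{12} = C(24,12) - C(24,13) = 2704156 - 2496144.

Final answer: C_{12} = 208012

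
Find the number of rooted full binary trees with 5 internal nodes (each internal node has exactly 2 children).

This is counted by the nth Catalan number C_n. Here n = 5.
Using C_0 = 1 and C_(k+1) = C_k x 2(2k+1)/(k+2), build up term by term: C_1=1, C_2=2, C_3=5, C_4=14, C_5=42.

Final answer: C_{5} = 42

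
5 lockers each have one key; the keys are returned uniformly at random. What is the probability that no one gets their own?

Derangements satisfy D(n) = (n-1)(D(n-1) + D(n-2)), starting from D(0)=1, D(1)=0.
Building up: D(2)=1, D(3)=2, D(4)=9, D(5)=44.
Total arrangements: 5! = 120.
Probability = D(5)/5! = 11/30.

Final answer: D(5)/5! = 44/120 = 0.366667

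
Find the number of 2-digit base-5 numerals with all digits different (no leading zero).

First digit: 4 (nonzero). Second: 4 (not first). Third: 3, etc.
Total: 4 x 4.

Final answer: 16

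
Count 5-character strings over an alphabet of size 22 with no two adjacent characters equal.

Let g(n) count such strings. g(1) = 22, and each valid string of length n-1 extends in 21 ways (any symbol but the last), so g(n) = 21 g(n-1).
Total: g(5) = 22 x 21^4.

Final answer: 22 x 21^{4} = 4278582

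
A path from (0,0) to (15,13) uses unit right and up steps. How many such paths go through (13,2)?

Paths (0,0)->(13,2): C(15,2) = 105.
Paths (13,2)->(15,13): C(13,11) = 78.
By multiplication principle: 105 x 78.

Final answer: 8190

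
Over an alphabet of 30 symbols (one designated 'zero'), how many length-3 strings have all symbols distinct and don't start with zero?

First digit: 29 (nonzero). Second: 29 (not first). Third: 28, etc.
Total: 29 x 29 x 28.

Final answer: 23548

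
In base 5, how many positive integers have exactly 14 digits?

These are the integers in [5^13, 5^14), so the count is 5^14 - 5^13 = 4 x 5^13.

Final answer: 4882812500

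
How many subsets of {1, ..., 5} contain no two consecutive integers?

Condition on whether n belongs to the subset: if not, any valid subset of {1, ..., n-1} works (a(n-1)); if so, n-1 is excluded and the rest is a valid subset of {1, ..., n-2} (a(n-2)). Hence a(n) = a(n-1) + a(n-2), a(1)=2, a(2)=3.
Building up term by term: a(1)=2, a(2)=3, a(3)=5, a(4)=8, a(5)=13.

Final answer: 13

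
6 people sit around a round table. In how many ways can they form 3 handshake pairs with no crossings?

This is a standard Catalan-number count: the answer is C_n. Here n = 6/2 = 3.
C_n = C(2n,n)/(n+1), so C_{3} = C(6,3)/4 = 20/4.

Final answer: C_{3} = 5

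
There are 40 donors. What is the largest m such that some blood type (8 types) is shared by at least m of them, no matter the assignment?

There are 8 possible values for blood type (8 types). With 40 donors and 8 categories, by pigeonhole: ceiling(40/8).

Final answer: 5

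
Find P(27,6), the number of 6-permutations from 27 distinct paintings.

P(27,6) = 27!/(27-6)! = 27!/21!.

Final answer: P(27,6) = 213127200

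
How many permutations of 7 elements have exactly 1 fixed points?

Choose which 1 elements are fixed: C(7,1) = 7.
Derange the remaining 6 using D(j) = (j-1)(D(j-1) + D(j-2)), D(0)=1, D(1)=0: D(2)=1, D(3)=2, D(4)=9, D(5)=44, D(6)=265.
Total: 7 x 265.

Final answer: C(7,1) D(6) = 1855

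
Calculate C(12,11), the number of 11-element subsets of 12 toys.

C(12,11) = 12!/(11! x 1!).

Final answer: \binom{12}{11} = 12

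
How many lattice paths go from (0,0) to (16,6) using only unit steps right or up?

Each path has 16 right steps and 6 up steps in some order (22 steps total).
Choose which 6 of the 22 steps are up: C(22,6).

Final answer: C(22,6) = 74613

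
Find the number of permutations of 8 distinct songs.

The number of ways to arrange 8 distinct objects is 8!.

Final answer: 8! = 40320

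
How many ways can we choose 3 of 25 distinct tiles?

C(25,3) = 25!/(3! x 22!).

Final answer: \binom{25}{3} = 2300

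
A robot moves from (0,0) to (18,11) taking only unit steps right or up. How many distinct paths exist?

Each path has 18 right steps and 11 up steps in some order (29 steps total).
Choose which 11 of the 29 steps are up: C(29,11).

Final answer: C(29,11) = 34597290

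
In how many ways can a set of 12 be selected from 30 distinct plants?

C(30,12) = 30!/(12! x 18!).

Final answer: \binom{30}{12} = 86493225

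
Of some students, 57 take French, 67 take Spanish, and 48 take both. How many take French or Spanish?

|A union B| = |A| + |B| - |A intersect B| = 57 + 67 - 48.

Final answer: 76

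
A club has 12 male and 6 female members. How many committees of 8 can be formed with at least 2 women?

Sum over valid woman counts:
C(6,2)C(12,6) = 13860
C(6,3)C(12,5) = 15840
C(6,4)C(12,4) = 7425
C(6,5)C(12,3) = 1320
C(6,6)C(12,2) = 66
Total: 13860 + 15840 + 7425 + 1320 + 66.

Final answer: 38511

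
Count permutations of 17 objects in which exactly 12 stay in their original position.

Choose which 12 elements are fixed: C(17,12) = 6188.
Derange the remaining 5 using D(j) = (j-1)(D(j-1) + D(j-2)), D(0)=1, D(1)=0: D(2)=1, D(3)=2, D(4)=9, D(5)=44.
Total: 6188 x 44.

Final answer: C(17,12) D(5) = 272272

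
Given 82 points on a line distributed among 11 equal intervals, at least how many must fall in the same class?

By pigeonhole with 82 objects and 11 categories: ceiling(82/11).

Final answer: 8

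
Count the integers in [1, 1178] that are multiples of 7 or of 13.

Multiples of 7: 168. Multiples of 13: 90. Of both (lcm=91): 12.
By inclusion-exclusion: 168 + 90 - 12.

Final answer: 246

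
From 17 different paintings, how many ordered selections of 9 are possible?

P(17,9) = 17!/(17-9)! = 17!/8!.

Final answer: P(17,9) = 8821612800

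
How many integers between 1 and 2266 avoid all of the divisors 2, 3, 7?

|div by 2|=1133, |div by 3|=755, |div by 7|=323.
|div by 2&3|=377, |div by 2&7|=161, |div by 3&7|=107, |div by all|=53.
By inclusion-exclusion, divisible by at least one: 1133+755+323-377-161-107+53 = 1619.
Not divisible by any: 2266 - 1619.

Final answer: 647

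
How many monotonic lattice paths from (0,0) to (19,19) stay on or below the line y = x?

Total monotonic paths to (19,19): C(38,19) = 35345263800.
Paths that cross above y=x (reflection bijection): C(38,20) = 33578000610.
Valid Dyck paths: 35345263800 - 33578000610.
(These counts are the Catalan numbers.)

Final answer: C_{19} = 1767263190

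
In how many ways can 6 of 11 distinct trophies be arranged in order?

P(11,6) = 11!/(11-6)! = 11!/5!.

Final answer: P(11,6) = 332640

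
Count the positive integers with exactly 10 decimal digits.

The leading digit cannot be 0 (9 options); the other 9 digits can be anything (10 options each).
Total: 9 x 10^9.

Final answer: 9000000000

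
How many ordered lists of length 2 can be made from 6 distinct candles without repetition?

P(6,2) = 6!/(6-2)! = 6!/4!.

Final answer: P(6,2) = 30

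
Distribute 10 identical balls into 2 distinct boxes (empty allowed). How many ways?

Stars and bars: C(n+k-1, k-1) = C(11,1).

Final answer: C(11,1) = 11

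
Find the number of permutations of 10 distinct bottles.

The number of ways to arrange 10 distinct objects is 10!.

Final answer: 10! = 3628800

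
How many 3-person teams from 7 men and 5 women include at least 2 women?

Sum over valid woman counts:
C(5,2)C(7,1) = 70
C(5,3)C(7,0) = 10
Total: 70 + 10.

Final answer: 80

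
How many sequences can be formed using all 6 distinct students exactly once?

The number of ways to arrange 6 distinct objects is 6!.

Final answer: 6! = 720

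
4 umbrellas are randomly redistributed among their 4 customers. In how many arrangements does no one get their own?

D(n) = (n-1)(D(n-1) + D(n-2)), D(0)=1, D(1)=0.
D(2) = 1 x (0 + 1) = 1
D(3) = 2 x (1 + 0) = 2
D(4) = 3 x (D(3) + D(2)) = 3 x (2 + 1)

Final answer: D(4) = 9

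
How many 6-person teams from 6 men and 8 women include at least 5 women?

Sum over valid woman counts:
C(8,5)C(6,1) = 336
C(8,6)C(6,0) = 28
Total: 336 + 28.

Final answer: 364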